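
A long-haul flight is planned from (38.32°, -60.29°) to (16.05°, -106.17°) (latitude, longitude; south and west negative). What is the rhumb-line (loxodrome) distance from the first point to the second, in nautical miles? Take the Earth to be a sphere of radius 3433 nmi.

Rhumb course C = atan2(Δλ, Δψ) with Δψ = ln[tan(π/4+φ₂/2)/tan(π/4+φ₁/2)] = -0.4412, Δλ = -0.8008 → C = 241.14°
d = R·|Δφ| / |cos C| = 3433·0.38868 / 0.48260 = 2765 nmi

2765 nmi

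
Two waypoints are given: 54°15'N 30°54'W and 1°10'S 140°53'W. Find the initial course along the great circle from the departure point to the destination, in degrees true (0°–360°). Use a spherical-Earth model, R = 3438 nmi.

285.8°

N = sin Δλ·cos φ₂ = -0.9396;  D = cos φ₁ sin φ₂ − sin φ₁ cos φ₂ cos Δλ = +0.2654
initial course = atan2(N, D) = 285.77°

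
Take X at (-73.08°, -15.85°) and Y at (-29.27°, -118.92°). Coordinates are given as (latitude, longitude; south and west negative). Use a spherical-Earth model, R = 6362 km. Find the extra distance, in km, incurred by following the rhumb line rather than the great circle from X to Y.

Great circle: cos σ = sin φ₁ sin φ₂ + cos φ₁ cos φ₂ cos Δλ,  σ = 1.1480 rad → d_gc = 7303.3 km
Rhumb line: Δψ = +1.3709, q = Δφ/Δψ = 0.5577, d_rh = R√(Δφ²+q²Δλ²) = 8025.6 km
Excess = 8025.6 − 7303.3 = 722.3 ≈ 722 km

722 km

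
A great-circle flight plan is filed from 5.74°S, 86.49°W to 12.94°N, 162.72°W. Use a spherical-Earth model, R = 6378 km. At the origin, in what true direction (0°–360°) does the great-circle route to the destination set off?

θ = atan2( sin Δλ·cos φ₂ ,  cos φ₁ sin φ₂ − sin φ₁ cos φ₂ cos Δλ )
  = atan2(-0.9466, +0.2460) = 284.57°

284.6°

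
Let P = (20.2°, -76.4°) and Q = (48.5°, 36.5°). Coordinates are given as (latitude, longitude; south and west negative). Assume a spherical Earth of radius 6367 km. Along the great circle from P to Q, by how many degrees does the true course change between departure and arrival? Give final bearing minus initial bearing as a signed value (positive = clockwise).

At departure: θ₁ = atan2(sin Δλ cos φ₂, cos φ₁ sin φ₂ − sin φ₁ cos φ₂ cos Δλ) = 37.62°
At arrival: θ₂ = atan2(sin Δλ cos φ₁, −cos φ₂ sin φ₁ + sin φ₂ cos φ₁ cos Δλ) = 120.16°
Δθ = θ₂ − θ₁ = +82.5°

+82.5°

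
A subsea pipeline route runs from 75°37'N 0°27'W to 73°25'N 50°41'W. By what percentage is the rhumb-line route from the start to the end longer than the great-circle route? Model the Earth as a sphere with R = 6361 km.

Great circle: σ = 0.2298 rad → d_gc = Rσ = 1461.7 km
Rhumb: Δφ = -0.0384, Δλ = -0.8767, Δψ = -0.1441, q = Δφ/Δψ = 0.2665 → d_rh = R√(Δφ²+q²Δλ²) = 1506.3 km
Excess = (1506.3 − 1461.7) / 1461.7 = 44.6 / 1461.7 = 3.051% ≈ 3.1%

3.1%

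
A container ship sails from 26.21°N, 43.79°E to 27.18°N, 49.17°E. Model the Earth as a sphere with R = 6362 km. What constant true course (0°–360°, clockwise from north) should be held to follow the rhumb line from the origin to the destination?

Meridional parts: M(φ₁)=+0.4743, M(φ₂)=+0.4932 → ΔM = +0.0189;  Δλ = +0.0939 rad
tan C = Δλ / ΔM = +4.9551 → C = 78.59°

78.6°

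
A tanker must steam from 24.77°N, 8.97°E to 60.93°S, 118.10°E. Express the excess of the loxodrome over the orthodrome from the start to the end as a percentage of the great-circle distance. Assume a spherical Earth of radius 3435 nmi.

Great circle: σ = 2.1069 rad → d_gc = Rσ = 7237.1 nmi
Rhumb: Δφ = -1.4957, Δλ = +1.9047, Δψ = -1.7963, q = Δφ/Δψ = 0.8327 → d_rh = R√(Δφ²+q²Δλ²) = 7488.4 nmi
Excess = (7488.4 − 7237.1) / 7237.1 = 251.3 / 7237.1 = 3.47% ≈ 3.5%

3.5%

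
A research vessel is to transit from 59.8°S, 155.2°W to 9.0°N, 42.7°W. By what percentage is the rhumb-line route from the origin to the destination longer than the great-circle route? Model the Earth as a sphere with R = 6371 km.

5.4%

Great circle: σ = 1.9022 rad → d_gc = Rσ = 12118.6 km
Rhumb: Δφ = +1.2008, Δλ = +1.9635, Δψ = +1.4677, q = Δφ/Δψ = 0.8181 → d_rh = R√(Δφ²+q²Δλ²) = 12777.6 km
Excess = (12777.6 − 12118.6) / 12118.6 = 659.0 / 12118.6 = 5.44% ≈ 5.4%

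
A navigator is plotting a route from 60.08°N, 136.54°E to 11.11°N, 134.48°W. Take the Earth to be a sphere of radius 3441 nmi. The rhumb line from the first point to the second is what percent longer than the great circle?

4.5%

Great circle: σ = 1.3942 rad → d_gc = Rσ = 4797.3 nmi
Rhumb: Δφ = -0.8547, Δλ = +1.5530, Δψ = -1.1246, q = Δφ/Δψ = 0.7600 → d_rh = R√(Δφ²+q²Δλ²) = 5014.3 nmi
Excess = (5014.3 − 4797.3) / 4797.3 = 217.0 / 4797.3 = 4.52% ≈ 4.5%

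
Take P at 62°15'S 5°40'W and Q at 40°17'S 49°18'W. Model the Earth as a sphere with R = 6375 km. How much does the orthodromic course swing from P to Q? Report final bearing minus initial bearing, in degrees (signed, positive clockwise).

+35.3°

Initial bearing θ₁ = atan2(sin Δλ cos φ₂, cos φ₁ sin φ₂ − sin φ₁ cos φ₂ cos Δλ) = 289.61°
Final bearing θ₂ = (initial bearing from the destination back to the start) + 180° = 324.90°
Δθ = θ₂ − θ₁ = +35.3°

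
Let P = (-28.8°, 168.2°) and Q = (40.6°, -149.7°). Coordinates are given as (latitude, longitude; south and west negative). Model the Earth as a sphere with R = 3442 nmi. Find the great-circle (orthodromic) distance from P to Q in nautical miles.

Haversine: a = sin²(Δφ/2)+cos φ₁ cos φ₂ sin²(Δλ/2) = 0.40992;  σ = 2·atan2(√a,√(1−a))
σ = 79.621° → d = Rσ = 3442·1.38964 = 4783 nmi

4783 nmi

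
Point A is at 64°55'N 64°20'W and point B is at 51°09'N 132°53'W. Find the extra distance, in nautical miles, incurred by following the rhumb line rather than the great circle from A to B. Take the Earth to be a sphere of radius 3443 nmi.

Great circle: cos σ = sin φ₁ sin φ₂ + cos φ₁ cos φ₂ cos Δλ,  σ = 0.6392 rad → d_gc = 2200.7 nmi
Rhumb line: Δψ = -0.4607, q = Δφ/Δψ = 0.5215, d_rh = R√(Δφ²+q²Δλ²) = 2302.0 nmi
Excess = 2302.0 − 2200.7 = 101.3 ≈ 101 nmi

101 nmi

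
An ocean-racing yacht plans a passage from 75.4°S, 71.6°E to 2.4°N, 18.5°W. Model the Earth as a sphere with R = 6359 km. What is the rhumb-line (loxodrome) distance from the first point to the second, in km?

10793 km

Rhumb course C = atan2(Δλ, Δψ) with Δψ = ln[tan(π/4+φ₂/2)/tan(π/4+φ₁/2)] = +2.0968, Δλ = -1.5725 → C = 323.13°
d = R·|Δφ| / |cos C| = 6359·1.35787 / 0.80001 = 10793 km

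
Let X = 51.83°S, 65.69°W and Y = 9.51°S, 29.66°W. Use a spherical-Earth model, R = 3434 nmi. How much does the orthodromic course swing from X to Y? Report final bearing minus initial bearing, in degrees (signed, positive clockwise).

At departure: θ₁ = atan2(sin Δλ cos φ₂, cos φ₁ sin φ₂ − sin φ₁ cos φ₂ cos Δλ) = 47.86°
At arrival: θ₂ = atan2(sin Δλ cos φ₁, −cos φ₂ sin φ₁ + sin φ₂ cos φ₁ cos Δλ) = 27.69°
Δθ = θ₂ − θ₁ = -20.2°

-20.2°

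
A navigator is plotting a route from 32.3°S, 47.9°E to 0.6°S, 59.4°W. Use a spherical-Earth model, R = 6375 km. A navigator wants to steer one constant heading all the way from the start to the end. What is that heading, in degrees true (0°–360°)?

287.4°

Meridional parts: M(φ₁)=-0.5962, M(φ₂)=-0.0105 → ΔM = +0.5857;  Δλ = -1.8727 rad
tan C = Δλ / ΔM = -3.1972 → C = 287.37°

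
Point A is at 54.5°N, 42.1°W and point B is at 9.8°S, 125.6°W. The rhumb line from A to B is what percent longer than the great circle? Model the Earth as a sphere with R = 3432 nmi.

2.0%

Great circle: σ = 1.6447 rad → d_gc = Rσ = 5644.5 nmi
Rhumb: Δφ = -1.1222, Δλ = -1.4573, Δψ = -1.3110, q = Δφ/Δψ = 0.8560 → d_rh = R√(Δφ²+q²Δλ²) = 5759.0 nmi
Excess = (5759.0 − 5644.5) / 5644.5 = 114.5 / 5644.5 = 2.03% ≈ 2.0%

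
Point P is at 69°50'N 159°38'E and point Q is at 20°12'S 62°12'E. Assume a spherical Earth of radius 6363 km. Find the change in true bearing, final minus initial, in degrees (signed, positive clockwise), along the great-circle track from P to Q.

-68.1°

At departure: θ₁ = atan2(sin Δλ cos φ₂, cos φ₁ sin φ₂ − sin φ₁ cos φ₂ cos Δλ) = 269.69°
At arrival: θ₂ = atan2(sin Δλ cos φ₁, −cos φ₂ sin φ₁ + sin φ₂ cos φ₁ cos Δλ) = 201.55°
Δθ = θ₂ − θ₁ = -68.1°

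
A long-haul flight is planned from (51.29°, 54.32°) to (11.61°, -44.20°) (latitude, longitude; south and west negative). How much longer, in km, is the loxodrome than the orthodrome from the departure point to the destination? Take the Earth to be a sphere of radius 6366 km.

446 km

Great circle: cos σ = sin φ₁ sin φ₂ + cos φ₁ cos φ₂ cos Δλ,  σ = 1.5045 rad → d_gc = 9577.4 km
Rhumb line: Δψ = -0.8422, q = Δφ/Δψ = 0.8223, d_rh = R√(Δφ²+q²Δλ²) = 10023.3 km
Excess = 10023.3 − 9577.4 = 445.9 ≈ 446 km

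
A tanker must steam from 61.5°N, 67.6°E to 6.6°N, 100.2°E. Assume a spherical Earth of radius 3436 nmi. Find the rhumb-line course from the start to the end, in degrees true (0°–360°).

155.6°

Δψ = ln[tan(π/4+φ₂/2)/tan(π/4+φ₁/2)] = -1.2551
Δλ = +0.5690 rad (taken the short way round)
course = atan2(Δλ, Δψ) = 155.61°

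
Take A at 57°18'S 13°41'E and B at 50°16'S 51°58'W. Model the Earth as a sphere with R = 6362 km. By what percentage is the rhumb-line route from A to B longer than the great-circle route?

3.8%

Great circle: σ = 0.6608 rad → d_gc = Rσ = 4203.7 km
Rhumb: Δφ = +0.1228, Δλ = -1.1458, Δψ = +0.2084, q = Δφ/Δψ = 0.5891 → d_rh = R√(Δφ²+q²Δλ²) = 4364.6 km
Excess = (4364.6 − 4203.7) / 4203.7 = 160.9 / 4203.7 = 3.83% ≈ 3.8%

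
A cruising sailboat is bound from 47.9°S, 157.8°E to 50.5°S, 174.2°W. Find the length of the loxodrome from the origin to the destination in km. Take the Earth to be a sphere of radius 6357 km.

2050 km

Δψ = ln[tan(π/4+φ₂/2)/tan(π/4+φ₁/2)] = -0.0695;  Δφ = -0.0454 rad,  Δλ = +0.4887 rad
q = Δφ/Δψ = 0.6532
d = R·√(Δφ² + q²Δλ²) = 6357·0.32243 = 2050 km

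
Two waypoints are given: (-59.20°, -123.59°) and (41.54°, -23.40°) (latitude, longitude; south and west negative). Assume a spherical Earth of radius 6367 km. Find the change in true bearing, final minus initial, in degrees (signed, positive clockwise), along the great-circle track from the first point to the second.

-32.1°

At departure: θ₁ = atan2(sin Δλ cos φ₂, cos φ₁ sin φ₂ − sin φ₁ cos φ₂ cos Δλ) = 72.96°
At arrival: θ₂ = atan2(sin Δλ cos φ₁, −cos φ₂ sin φ₁ + sin φ₂ cos φ₁ cos Δλ) = 40.85°
Δθ = θ₂ − θ₁ = -32.1°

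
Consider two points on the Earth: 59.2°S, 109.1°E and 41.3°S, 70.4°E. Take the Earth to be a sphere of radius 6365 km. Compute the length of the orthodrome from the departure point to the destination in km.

3319 km

cos σ = sin φ₁ sin φ₂ + cos φ₁ cos φ₂ cos Δλ
      = sin(-59.20°)sin(-41.30°) + cos(-59.20°)cos(-41.30°)cos(-38.70°) = 0.8671
σ = 29.873° → d = Rσ = 6365·0.52138 = 3319 km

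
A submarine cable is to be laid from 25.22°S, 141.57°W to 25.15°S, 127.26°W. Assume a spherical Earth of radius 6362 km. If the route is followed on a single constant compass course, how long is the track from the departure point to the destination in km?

Δψ = ln[tan(π/4+φ₂/2)/tan(π/4+φ₁/2)] = +0.0014;  Δφ = +0.0012 rad,  Δλ = +0.2498 rad
q = Δφ/Δψ = 0.9049
d = R·√(Δφ² + q²Δλ²) = 6362·0.22602 = 1438 km

1438 km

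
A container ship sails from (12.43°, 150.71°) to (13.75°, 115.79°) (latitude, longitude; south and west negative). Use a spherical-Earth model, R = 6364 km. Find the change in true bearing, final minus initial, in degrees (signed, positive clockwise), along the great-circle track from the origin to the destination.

-8.1°

At departure: θ₁ = atan2(sin Δλ cos φ₂, cos φ₁ sin φ₂ − sin φ₁ cos φ₂ cos Δλ) = 276.23°
At arrival: θ₂ = atan2(sin Δλ cos φ₁, −cos φ₂ sin φ₁ + sin φ₂ cos φ₁ cos Δλ) = 268.08°
Δθ = θ₂ − θ₁ = -8.1°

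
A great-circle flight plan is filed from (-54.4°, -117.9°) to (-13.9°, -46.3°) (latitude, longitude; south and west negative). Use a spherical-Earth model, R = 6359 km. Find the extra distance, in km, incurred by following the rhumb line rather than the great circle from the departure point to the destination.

Great circle: cos σ = sin φ₁ sin φ₂ + cos φ₁ cos φ₂ cos Δλ,  σ = 1.1878 rad → d_gc = 7553.3 km
Rhumb line: Δψ = +0.8911, q = Δφ/Δψ = 0.7932, d_rh = R√(Δφ²+q²Δλ²) = 7742.0 km
Excess = 7742.0 − 7553.3 = 188.7 ≈ 189 km

189 km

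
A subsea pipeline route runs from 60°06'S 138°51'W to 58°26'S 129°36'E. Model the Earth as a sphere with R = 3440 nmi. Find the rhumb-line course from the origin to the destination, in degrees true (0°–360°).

272.0°

Δψ = ln[tan(π/4+φ₂/2)/tan(π/4+φ₁/2)] = +0.0569
Δλ = -1.5978 rad (taken the short way round)
course = atan2(Δλ, Δψ) = 272.04°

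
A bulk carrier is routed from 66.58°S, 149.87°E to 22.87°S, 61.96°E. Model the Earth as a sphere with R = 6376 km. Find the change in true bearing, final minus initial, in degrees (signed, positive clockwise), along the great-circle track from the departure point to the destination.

+72.3°

Initial bearing θ₁ = atan2(sin Δλ cos φ₂, cos φ₁ sin φ₂ − sin φ₁ cos φ₂ cos Δλ) = 262.35°
Final bearing θ₂ = (initial bearing from the destination back to the start) + 180° = 334.69°
Δθ = θ₂ − θ₁ = +72.3°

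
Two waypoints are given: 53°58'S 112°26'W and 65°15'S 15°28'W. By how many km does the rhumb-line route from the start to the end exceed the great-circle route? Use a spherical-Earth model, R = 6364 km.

Great circle: cos σ = sin φ₁ sin φ₂ + cos φ₁ cos φ₂ cos Δλ,  σ = 0.7890 rad → d_gc = 5021.5 km
Rhumb line: Δψ = -0.3936, q = Δφ/Δψ = 0.5003, d_rh = R√(Δφ²+q²Δλ²) = 5532.1 km
Excess = 5532.1 − 5021.5 = 510.6 ≈ 511 km

511 km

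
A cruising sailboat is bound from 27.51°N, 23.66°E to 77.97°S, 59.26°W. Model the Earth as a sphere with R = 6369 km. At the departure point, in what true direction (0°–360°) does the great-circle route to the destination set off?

193.2°

θ = atan2( sin Δλ·cos φ₂ ,  cos φ₁ sin φ₂ − sin φ₁ cos φ₂ cos Δλ )
  = atan2(-0.2068, -0.8793) = 193.24°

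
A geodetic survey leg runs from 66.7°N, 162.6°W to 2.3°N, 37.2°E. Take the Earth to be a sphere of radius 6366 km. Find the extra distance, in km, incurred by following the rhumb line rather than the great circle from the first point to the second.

Great circle: cos σ = sin φ₁ sin φ₂ + cos φ₁ cos φ₂ cos Δλ,  σ = 1.9124 rad → d_gc = 12174.36 km
Rhumb line: Δψ = -1.5389, q = Δφ/Δψ = 0.7304, d_rh = R√(Δφ²+q²Δλ²) = 14839.87 km
Excess = 14839.87 − 12174.36 = 2665.51 ≈ 2666 km

2666 km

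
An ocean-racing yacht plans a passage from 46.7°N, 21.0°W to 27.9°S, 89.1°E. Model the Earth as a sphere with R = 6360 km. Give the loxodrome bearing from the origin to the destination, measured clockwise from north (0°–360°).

Meridional parts: M(φ₁)=+0.9240, M(φ₂)=-0.5074 → ΔM = -1.4314;  Δλ = +1.9216 rad
tan C = Δλ / ΔM = -1.3425 → C = 126.68°

126.7°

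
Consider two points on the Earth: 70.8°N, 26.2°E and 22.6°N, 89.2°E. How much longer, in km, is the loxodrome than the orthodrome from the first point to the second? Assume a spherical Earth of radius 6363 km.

202 km

Great circle: cos σ = sin φ₁ sin φ₂ + cos φ₁ cos φ₂ cos Δλ,  σ = 1.0463 rad → d_gc = 6657.8 km
Rhumb line: Δψ = -1.3720, q = Δφ/Δψ = 0.6132, d_rh = R√(Δφ²+q²Δλ²) = 6859.9 km
Excess = 6859.9 − 6657.8 = 202.1 ≈ 202 km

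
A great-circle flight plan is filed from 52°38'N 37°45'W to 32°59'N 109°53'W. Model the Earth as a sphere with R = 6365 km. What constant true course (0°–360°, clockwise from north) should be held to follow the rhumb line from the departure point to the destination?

249.4°

Δψ = ln[tan(π/4+φ₂/2)/tan(π/4+φ₁/2)] = -0.4739
Δλ = -1.2590 rad (taken the short way round)
course = atan2(Δλ, Δψ) = 249.37°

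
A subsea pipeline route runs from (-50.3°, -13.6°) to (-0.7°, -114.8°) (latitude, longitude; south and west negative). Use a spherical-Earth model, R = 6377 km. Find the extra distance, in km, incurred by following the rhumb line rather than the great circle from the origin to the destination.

Great circle: cos σ = sin φ₁ sin φ₂ + cos φ₁ cos φ₂ cos Δλ,  σ = 1.6857 rad → d_gc = 10749.8 km
Rhumb line: Δψ = +1.0066, q = Δφ/Δψ = 0.8600, d_rh = R√(Δφ²+q²Δλ²) = 11149.0 km
Excess = 11149.0 − 10749.8 = 399.2 ≈ 399 km

399 km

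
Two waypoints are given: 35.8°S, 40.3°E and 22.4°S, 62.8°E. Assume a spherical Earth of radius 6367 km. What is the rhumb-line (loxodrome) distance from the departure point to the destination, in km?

2637 km

Δψ = ln[tan(π/4+φ₂/2)/tan(π/4+φ₁/2)] = +0.2687;  Δφ = +0.2339 rad,  Δλ = +0.3927 rad
q = Δφ/Δψ = 0.8705
d = R·√(Δφ² + q²Δλ²) = 6367·0.41420 = 2637 km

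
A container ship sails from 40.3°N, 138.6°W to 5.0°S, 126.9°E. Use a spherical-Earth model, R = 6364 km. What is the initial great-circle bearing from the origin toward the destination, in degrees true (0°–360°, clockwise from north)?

269.1°

N = sin Δλ·cos φ₂ = -0.9931;  D = cos φ₁ sin φ₂ − sin φ₁ cos φ₂ cos Δλ = -0.0159
initial course = atan2(N, D) = 269.08°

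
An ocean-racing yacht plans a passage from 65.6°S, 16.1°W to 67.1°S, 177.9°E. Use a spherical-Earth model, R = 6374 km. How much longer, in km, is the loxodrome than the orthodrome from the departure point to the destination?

2187 km

Great circle: cos σ = sin φ₁ sin φ₂ + cos φ₁ cos φ₂ cos Δλ,  σ = 0.8190 rad → d_gc = 5220.5 km
Rhumb line: Δψ = -0.0653, q = Δφ/Δψ = 0.4010, d_rh = R√(Δφ²+q²Δλ²) = 7407.5 km
Excess = 7407.5 − 5220.5 = 2187.0 ≈ 2187 km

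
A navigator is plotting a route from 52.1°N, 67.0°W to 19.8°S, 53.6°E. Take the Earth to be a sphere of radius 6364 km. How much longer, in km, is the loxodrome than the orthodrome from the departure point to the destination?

Great circle: cos σ = sin φ₁ sin φ₂ + cos φ₁ cos φ₂ cos Δλ,  σ = 2.1670 rad → d_gc = 13790.77 km
Rhumb line: Δψ = -1.4217, q = Δφ/Δψ = 0.8827, d_rh = R√(Δφ²+q²Δλ²) = 14268.31 km
Excess = 14268.31 − 13790.77 = 477.54 ≈ 478 km

478 km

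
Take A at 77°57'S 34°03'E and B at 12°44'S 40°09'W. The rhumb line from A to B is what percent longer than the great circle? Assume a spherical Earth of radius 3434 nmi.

Great circle: σ = 1.2964 rad → d_gc = Rσ = 4451.7 nmi
Rhumb: Δφ = +1.1382, Δλ = -1.2950, Δψ = +2.0245, q = Δφ/Δψ = 0.5622 → d_rh = R√(Δφ²+q²Δλ²) = 4640.0 nmi
Excess = (4640.0 − 4451.7) / 4451.7 = 188.3 / 4451.7 = 4.23% ≈ 4.2%

4.2%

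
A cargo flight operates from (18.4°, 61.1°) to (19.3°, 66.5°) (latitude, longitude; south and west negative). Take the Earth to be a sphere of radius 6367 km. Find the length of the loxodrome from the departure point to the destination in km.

577 km

Rhumb course C = atan2(Δλ, Δψ) with Δψ = ln[tan(π/4+φ₂/2)/tan(π/4+φ₁/2)] = +0.0166, Δλ = +0.0942 → C = 80.01°
d = R·|Δφ| / |cos C| = 6367·0.01571 / 0.17344 = 577 km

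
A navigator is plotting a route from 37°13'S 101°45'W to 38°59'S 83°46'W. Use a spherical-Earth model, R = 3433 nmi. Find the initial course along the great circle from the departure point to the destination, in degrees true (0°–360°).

102.6°

N = sin Δλ·cos φ₂ = +0.2400;  D = cos φ₁ sin φ₂ − sin φ₁ cos φ₂ cos Δλ = -0.0538
initial course = atan2(N, D) = 102.63°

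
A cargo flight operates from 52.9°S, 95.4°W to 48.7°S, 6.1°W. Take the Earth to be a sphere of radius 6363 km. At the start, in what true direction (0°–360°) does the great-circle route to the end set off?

124.1°

N = sin Δλ·cos φ₂ = +0.6600;  D = cos φ₁ sin φ₂ − sin φ₁ cos φ₂ cos Δλ = -0.4467
initial course = atan2(N, D) = 124.10°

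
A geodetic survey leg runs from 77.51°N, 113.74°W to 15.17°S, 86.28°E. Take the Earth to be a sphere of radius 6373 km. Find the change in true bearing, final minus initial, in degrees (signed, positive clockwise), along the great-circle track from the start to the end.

At departure: θ₁ = atan2(sin Δλ cos φ₂, cos φ₁ sin φ₂ − sin φ₁ cos φ₂ cos Δλ) = 338.26°
At arrival: θ₂ = atan2(sin Δλ cos φ₁, −cos φ₂ sin φ₁ + sin φ₂ cos φ₁ cos Δλ) = 184.76°
Δθ = θ₂ − θ₁ = -153.5°

-153.5°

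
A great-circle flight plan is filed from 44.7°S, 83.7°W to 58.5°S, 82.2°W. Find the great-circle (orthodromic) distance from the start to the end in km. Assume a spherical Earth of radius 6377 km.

1539 km

Haversine: a = sin²(Δφ/2)+cos φ₁ cos φ₂ sin²(Δλ/2) = 0.01450;  σ = 2·atan2(√a,√(1−a))
σ = 13.831° → d = Rσ = 6377·0.24139 = 1539 km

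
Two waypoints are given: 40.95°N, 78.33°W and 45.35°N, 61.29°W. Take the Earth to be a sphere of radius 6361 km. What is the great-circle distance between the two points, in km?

Haversine: a = sin²(Δφ/2)+cos φ₁ cos φ₂ sin²(Δλ/2) = 0.01312;  σ = 2·atan2(√a,√(1−a))
σ = 13.157° → d = Rσ = 6361·0.22963 = 1461 km

1461 km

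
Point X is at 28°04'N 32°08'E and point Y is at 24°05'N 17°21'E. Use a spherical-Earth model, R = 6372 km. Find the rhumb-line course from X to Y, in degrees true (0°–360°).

253.3°

Δψ = ln[tan(π/4+φ₂/2)/tan(π/4+φ₁/2)] = -0.0774
Δλ = -0.2580 rad (taken the short way round)
course = atan2(Δλ, Δψ) = 253.30°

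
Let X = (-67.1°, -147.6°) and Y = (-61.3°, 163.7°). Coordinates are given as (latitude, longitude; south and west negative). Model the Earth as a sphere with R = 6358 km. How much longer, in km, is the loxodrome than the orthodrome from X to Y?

Great circle: cos σ = sin φ₁ sin φ₂ + cos φ₁ cos φ₂ cos Δλ,  σ = 0.3727 rad → d_gc = 2369.6 km
Rhumb line: Δψ = +0.2335, q = Δφ/Δψ = 0.4334, d_rh = R√(Δφ²+q²Δλ²) = 2429.2 km
Excess = 2429.2 − 2369.6 = 59.6 ≈ 60 km

60 km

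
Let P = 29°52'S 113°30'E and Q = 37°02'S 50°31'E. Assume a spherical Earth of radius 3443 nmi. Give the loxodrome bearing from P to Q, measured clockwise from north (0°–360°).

262.2°

Δψ = ln[tan(π/4+φ₂/2)/tan(π/4+φ₁/2)] = -0.1501
Δλ = -1.0993 rad (taken the short way round)
course = atan2(Δλ, Δψ) = 262.22°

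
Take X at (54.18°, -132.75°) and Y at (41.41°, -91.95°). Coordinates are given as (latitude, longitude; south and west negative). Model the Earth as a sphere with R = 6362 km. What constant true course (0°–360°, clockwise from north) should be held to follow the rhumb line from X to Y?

115.1°

Meridional parts: M(φ₁)=+1.1295, M(φ₂)=+0.7954 → ΔM = -0.3342;  Δλ = +0.7121 rad
tan C = Δλ / ΔM = -2.1310 → C = 115.14°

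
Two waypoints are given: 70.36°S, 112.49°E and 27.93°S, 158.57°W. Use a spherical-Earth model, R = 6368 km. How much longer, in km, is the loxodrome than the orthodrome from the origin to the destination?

Great circle: cos σ = sin φ₁ sin φ₂ + cos φ₁ cos φ₂ cos Δλ,  σ = 1.1078 rad → d_gc = 7054.4 km
Rhumb line: Δψ = +1.2459, q = Δφ/Δψ = 0.5944, d_rh = R√(Δφ²+q²Δλ²) = 7533.8 km
Excess = 7533.8 − 7054.4 = 479.4 ≈ 479 km

479 km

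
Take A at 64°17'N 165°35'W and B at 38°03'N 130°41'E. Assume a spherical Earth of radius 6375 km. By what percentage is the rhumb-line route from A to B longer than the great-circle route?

3.4%

Great circle: σ = 0.7862 rad → d_gc = Rσ = 5012.2 km
Rhumb: Δφ = -0.4579, Δλ = -1.1124, Δψ = -0.7582, q = Δφ/Δψ = 0.6039 → d_rh = R√(Δφ²+q²Δλ²) = 5182.6 km
Excess = (5182.6 − 5012.2) / 5012.2 = 170.4 / 5012.2 = 3.40% ≈ 3.4%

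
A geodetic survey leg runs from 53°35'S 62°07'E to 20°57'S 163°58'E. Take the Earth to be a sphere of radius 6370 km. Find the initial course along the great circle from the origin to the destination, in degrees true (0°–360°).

111.9°

N = sin Δλ·cos φ₂ = +0.9140;  D = cos φ₁ sin φ₂ − sin φ₁ cos φ₂ cos Δλ = -0.3666
initial course = atan2(N, D) = 111.85°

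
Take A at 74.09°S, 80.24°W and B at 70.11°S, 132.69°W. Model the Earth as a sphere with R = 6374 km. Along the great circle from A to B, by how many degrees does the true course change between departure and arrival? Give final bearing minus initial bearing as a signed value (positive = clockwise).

+50.3°

At departure: θ₁ = atan2(sin Δλ cos φ₂, cos φ₁ sin φ₂ − sin φ₁ cos φ₂ cos Δλ) = 257.79°
At arrival: θ₂ = atan2(sin Δλ cos φ₁, −cos φ₂ sin φ₁ + sin φ₂ cos φ₁ cos Δλ) = 308.05°
Δθ = θ₂ − θ₁ = +50.3°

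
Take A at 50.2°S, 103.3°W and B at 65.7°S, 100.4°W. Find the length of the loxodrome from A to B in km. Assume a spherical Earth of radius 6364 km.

Δψ = ln[tan(π/4+φ₂/2)/tan(π/4+φ₁/2)] = -0.5196;  Δφ = -0.2705 rad,  Δλ = +0.0506 rad
q = Δφ/Δψ = 0.5206
d = R·√(Δφ² + q²Δλ²) = 6364·0.27181 = 1730 km

1730 km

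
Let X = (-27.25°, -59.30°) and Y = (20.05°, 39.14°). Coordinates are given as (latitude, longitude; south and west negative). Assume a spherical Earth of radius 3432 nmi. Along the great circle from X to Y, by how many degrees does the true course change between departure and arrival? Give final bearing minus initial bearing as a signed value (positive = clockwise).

Initial bearing θ₁ = atan2(sin Δλ cos φ₂, cos φ₁ sin φ₂ − sin φ₁ cos φ₂ cos Δλ) = 75.42°
Final bearing θ₂ = (initial bearing from the destination back to the start) + 180° = 66.33°
Δθ = θ₂ − θ₁ = -9.1°

-9.1°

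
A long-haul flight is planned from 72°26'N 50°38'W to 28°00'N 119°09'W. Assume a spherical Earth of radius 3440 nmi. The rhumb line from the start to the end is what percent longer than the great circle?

3.9%

Great circle: σ = 0.9942 rad → d_gc = Rσ = 3420.0 nmi
Rhumb: Δφ = -0.7755, Δλ = -1.1958, Δψ = -1.3581, q = Δφ/Δψ = 0.5710 → d_rh = R√(Δφ²+q²Δλ²) = 3554.5 nmi
Excess = (3554.5 − 3420.0) / 3420.0 = 134.5 / 3420.0 = 3.93% ≈ 3.9%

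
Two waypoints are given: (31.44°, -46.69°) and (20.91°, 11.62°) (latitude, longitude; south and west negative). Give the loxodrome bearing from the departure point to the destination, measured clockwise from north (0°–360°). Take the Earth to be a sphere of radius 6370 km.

101.4°

Meridional parts: M(φ₁)=+0.5785, M(φ₂)=+0.3733 → ΔM = -0.2052;  Δλ = +1.0177 rad
tan C = Δλ / ΔM = -4.9593 → C = 101.40°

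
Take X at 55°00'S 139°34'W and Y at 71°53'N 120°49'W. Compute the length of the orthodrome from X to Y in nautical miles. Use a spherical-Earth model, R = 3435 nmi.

Haversine: a = sin²(Δφ/2)+cos φ₁ cos φ₂ sin²(Δλ/2) = 0.80483;  σ = 2·atan2(√a,√(1−a))
σ = 127.564° → d = Rσ = 3435·2.22642 = 7648 nmi

7648 nmi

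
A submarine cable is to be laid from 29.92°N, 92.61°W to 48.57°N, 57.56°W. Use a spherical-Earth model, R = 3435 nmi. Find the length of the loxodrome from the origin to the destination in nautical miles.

1961 nmi

Rhumb course C = atan2(Δλ, Δψ) with Δψ = ln[tan(π/4+φ₂/2)/tan(π/4+φ₁/2)] = +0.4247, Δλ = +0.6117 → C = 55.23°
d = R·|Δφ| / |cos C| = 3435·0.32550 / 0.57031 = 1961 nmi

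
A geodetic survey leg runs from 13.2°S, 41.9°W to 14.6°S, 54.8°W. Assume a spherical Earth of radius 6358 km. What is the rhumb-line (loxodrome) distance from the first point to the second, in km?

1398 km

Rhumb course C = atan2(Δλ, Δψ) with Δψ = ln[tan(π/4+φ₂/2)/tan(π/4+φ₁/2)] = -0.0252, Δλ = -0.2251 → C = 263.62°
d = R·|Δφ| / |cos C| = 6358·0.02443 / 0.11111 = 1398 km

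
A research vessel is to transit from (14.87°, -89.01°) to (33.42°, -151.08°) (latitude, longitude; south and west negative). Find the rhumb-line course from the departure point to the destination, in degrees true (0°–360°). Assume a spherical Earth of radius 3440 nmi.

288.2°

Meridional parts: M(φ₁)=+0.2625, M(φ₂)=+0.6195 → ΔM = +0.3570;  Δλ = -1.0833 rad
tan C = Δλ / ΔM = -3.0346 → C = 288.24°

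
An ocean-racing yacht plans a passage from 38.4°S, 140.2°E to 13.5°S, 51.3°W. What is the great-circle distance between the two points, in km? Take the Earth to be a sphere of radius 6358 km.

14092 km

Haversine: a = sin²(Δφ/2)+cos φ₁ cos φ₂ sin²(Δλ/2) = 0.80087;  σ = 2·atan2(√a,√(1−a))
σ = 126.994° → d = Rσ = 6358·2.21647 = 14092 km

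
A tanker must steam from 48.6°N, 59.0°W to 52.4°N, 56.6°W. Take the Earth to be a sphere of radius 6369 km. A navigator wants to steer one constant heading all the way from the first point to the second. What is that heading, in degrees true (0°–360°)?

21.9°

Δψ = ln[tan(π/4+φ₂/2)/tan(π/4+φ₁/2)] = +0.1043
Δλ = +0.0419 rad (taken the short way round)
course = atan2(Δλ, Δψ) = 21.87°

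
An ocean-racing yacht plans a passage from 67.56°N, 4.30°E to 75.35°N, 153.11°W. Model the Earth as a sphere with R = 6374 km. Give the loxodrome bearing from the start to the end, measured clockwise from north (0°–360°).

Meridional parts: M(φ₁)=+1.6176, M(φ₂)=+2.0515 → ΔM = +0.4338;  Δλ = -2.7473 rad
tan C = Δλ / ΔM = -6.3327 → C = 278.97°

279.0°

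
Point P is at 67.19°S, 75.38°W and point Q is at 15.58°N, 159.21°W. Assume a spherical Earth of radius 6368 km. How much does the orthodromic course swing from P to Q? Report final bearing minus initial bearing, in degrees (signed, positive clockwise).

Initial bearing θ₁ = atan2(sin Δλ cos φ₂, cos φ₁ sin φ₂ − sin φ₁ cos φ₂ cos Δλ) = 281.77°
Final bearing θ₂ = (initial bearing from the destination back to the start) + 180° = 336.80°
Δθ = θ₂ − θ₁ = +55.0°

+55.0°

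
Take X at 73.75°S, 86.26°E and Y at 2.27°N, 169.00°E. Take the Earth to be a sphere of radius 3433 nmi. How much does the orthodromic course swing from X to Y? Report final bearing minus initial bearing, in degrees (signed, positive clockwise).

At departure: θ₁ = atan2(sin Δλ cos φ₂, cos φ₁ sin φ₂ − sin φ₁ cos φ₂ cos Δλ) = 82.40°
At arrival: θ₂ = atan2(sin Δλ cos φ₁, −cos φ₂ sin φ₁ + sin φ₂ cos φ₁ cos Δλ) = 16.12°
Δθ = θ₂ − θ₁ = -66.3°

-66.3°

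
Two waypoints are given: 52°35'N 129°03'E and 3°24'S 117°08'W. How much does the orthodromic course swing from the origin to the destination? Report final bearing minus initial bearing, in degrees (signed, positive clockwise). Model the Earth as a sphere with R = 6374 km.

+71.7°

Initial bearing θ₁ = atan2(sin Δλ cos φ₂, cos φ₁ sin φ₂ − sin φ₁ cos φ₂ cos Δλ) = 72.72°
Final bearing θ₂ = (initial bearing from the destination back to the start) + 180° = 144.47°
Δθ = θ₂ − θ₁ = +71.7°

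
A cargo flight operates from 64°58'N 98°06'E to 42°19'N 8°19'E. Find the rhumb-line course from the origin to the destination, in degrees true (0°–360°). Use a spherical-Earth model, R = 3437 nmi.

246.3°

Meridional parts: M(φ₁)=+1.5051, M(φ₂)=+0.8166 → ΔM = -0.6885;  Δλ = -1.5670 rad
tan C = Δλ / ΔM = +2.2761 → C = 246.28°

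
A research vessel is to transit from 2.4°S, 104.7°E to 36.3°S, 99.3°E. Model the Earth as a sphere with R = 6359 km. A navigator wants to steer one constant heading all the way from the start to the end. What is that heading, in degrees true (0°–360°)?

Δψ = ln[tan(π/4+φ₂/2)/tan(π/4+φ₁/2)] = -0.6389
Δλ = -0.0942 rad (taken the short way round)
course = atan2(Δλ, Δψ) = 188.39°

188.4°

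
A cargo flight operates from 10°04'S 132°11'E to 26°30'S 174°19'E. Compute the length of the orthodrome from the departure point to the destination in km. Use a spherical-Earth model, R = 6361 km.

Haversine: a = sin²(Δφ/2)+cos φ₁ cos φ₂ sin²(Δλ/2) = 0.13428;  σ = 2·atan2(√a,√(1−a))
σ = 42.992° → d = Rσ = 6361·0.75036 = 4773 km

4773 km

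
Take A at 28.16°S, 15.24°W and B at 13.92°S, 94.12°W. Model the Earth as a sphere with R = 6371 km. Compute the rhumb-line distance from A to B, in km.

8311 km

Δψ = ln[tan(π/4+φ₂/2)/tan(π/4+φ₁/2)] = +0.2672;  Δφ = +0.2485 rad,  Δλ = -1.3767 rad
q = Δφ/Δψ = 0.9302
d = R·√(Δφ² + q²Δλ²) = 6371·1.30453 = 8311 km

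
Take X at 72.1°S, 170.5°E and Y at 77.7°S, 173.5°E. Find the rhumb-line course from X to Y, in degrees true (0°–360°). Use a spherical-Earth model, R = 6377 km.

Δψ = ln[tan(π/4+φ₂/2)/tan(π/4+φ₁/2)] = -0.3795
Δλ = +0.0524 rad (taken the short way round)
course = atan2(Δλ, Δψ) = 172.15°

172.1°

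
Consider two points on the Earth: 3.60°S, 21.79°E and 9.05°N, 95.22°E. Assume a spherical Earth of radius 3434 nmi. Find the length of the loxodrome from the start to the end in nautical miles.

4452 nmi

Rhumb course C = atan2(Δλ, Δψ) with Δψ = ln[tan(π/4+φ₂/2)/tan(π/4+φ₁/2)] = +0.2215, Δλ = +1.2816 → C = 80.19°
d = R·|Δφ| / |cos C| = 3434·0.22078 / 0.17030 = 4452 nmi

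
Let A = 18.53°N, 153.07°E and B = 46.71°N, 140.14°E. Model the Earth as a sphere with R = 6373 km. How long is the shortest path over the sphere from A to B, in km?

cos σ = sin φ₁ sin φ₂ + cos φ₁ cos φ₂ cos Δλ
      = sin(18.53°)sin(46.71°) + cos(18.53°)cos(46.71°)cos(-12.93°) = 0.8650
σ = 30.119° → d = Rσ = 6373·0.52568 = 3350 km

3350 km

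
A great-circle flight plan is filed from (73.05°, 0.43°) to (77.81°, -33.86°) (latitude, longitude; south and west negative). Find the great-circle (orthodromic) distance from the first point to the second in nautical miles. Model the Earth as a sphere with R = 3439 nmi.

Haversine: a = sin²(Δφ/2)+cos φ₁ cos φ₂ sin²(Δλ/2) = 0.00707;  σ = 2·atan2(√a,√(1−a))
σ = 9.649° → d = Rσ = 3439·0.16841 = 579 nmi

579 nmi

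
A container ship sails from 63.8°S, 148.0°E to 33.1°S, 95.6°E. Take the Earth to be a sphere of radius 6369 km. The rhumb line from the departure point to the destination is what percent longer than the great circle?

Great circle: σ = 0.7732 rad → d_gc = Rσ = 4924.7 km
Rhumb: Δφ = +0.5358, Δλ = -0.9146, Δψ = +0.8452, q = Δφ/Δψ = 0.6340 → d_rh = R√(Δφ²+q²Δλ²) = 5028.2 km
Excess = (5028.2 − 4924.7) / 4924.7 = 103.5 / 4924.7 = 2.10% ≈ 2.1%

2.1%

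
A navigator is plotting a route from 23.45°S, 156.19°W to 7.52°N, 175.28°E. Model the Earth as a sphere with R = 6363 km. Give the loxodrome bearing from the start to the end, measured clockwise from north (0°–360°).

318.0°

Δψ = ln[tan(π/4+φ₂/2)/tan(π/4+φ₁/2)] = +0.5528
Δλ = -0.4979 rad (taken the short way round)
course = atan2(Δλ, Δψ) = 317.99°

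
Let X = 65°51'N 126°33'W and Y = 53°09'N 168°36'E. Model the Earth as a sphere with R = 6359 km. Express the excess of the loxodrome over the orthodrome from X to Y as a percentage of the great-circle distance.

Great circle: σ = 0.5837 rad → d_gc = Rσ = 3711.5 km
Rhumb: Δφ = -0.2217, Δλ = -1.1318, Δψ = -0.4429, q = Δφ/Δψ = 0.5004 → d_rh = R√(Δφ²+q²Δλ²) = 3867.7 km
Excess = (3867.7 − 3711.5) / 3711.5 = 156.2 / 3711.5 = 4.21% ≈ 4.2%

4.2%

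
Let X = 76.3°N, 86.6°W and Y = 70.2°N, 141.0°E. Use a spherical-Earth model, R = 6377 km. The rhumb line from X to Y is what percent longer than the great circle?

Great circle: σ = 0.5355 rad → d_gc = Rσ = 3414.9 km
Rhumb: Δφ = -0.1065, Δλ = -2.3108, Δψ = -0.3735, q = Δφ/Δψ = 0.2850 → d_rh = R√(Δφ²+q²Δλ²) = 4254.7 km
Excess = (4254.7 − 3414.9) / 3414.9 = 839.8 / 3414.9 = 24.59% ≈ 24.6%

24.6%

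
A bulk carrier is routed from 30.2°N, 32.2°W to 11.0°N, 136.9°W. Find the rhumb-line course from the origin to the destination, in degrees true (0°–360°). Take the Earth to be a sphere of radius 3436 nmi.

Δψ = ln[tan(π/4+φ₂/2)/tan(π/4+φ₁/2)] = -0.3602
Δλ = -1.8274 rad (taken the short way round)
course = atan2(Δλ, Δψ) = 258.85°

258.9°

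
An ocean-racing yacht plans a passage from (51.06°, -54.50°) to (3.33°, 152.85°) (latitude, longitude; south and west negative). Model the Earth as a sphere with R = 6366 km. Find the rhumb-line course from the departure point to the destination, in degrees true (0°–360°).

Δψ = ln[tan(π/4+φ₂/2)/tan(π/4+φ₁/2)] = -0.9816
Δλ = -2.6642 rad (taken the short way round)
course = atan2(Δλ, Δψ) = 249.77°

249.8°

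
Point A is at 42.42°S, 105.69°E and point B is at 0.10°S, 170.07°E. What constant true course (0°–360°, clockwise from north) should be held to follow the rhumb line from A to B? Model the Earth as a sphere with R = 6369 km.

54.0°

Meridional parts: M(φ₁)=-0.8191, M(φ₂)=-0.0017 → ΔM = +0.8173;  Δλ = +1.1236 rad
tan C = Δλ / ΔM = +1.3748 → C = 53.97°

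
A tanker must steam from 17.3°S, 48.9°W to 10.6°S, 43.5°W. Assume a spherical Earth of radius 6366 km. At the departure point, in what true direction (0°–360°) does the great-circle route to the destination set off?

N = sin Δλ·cos φ₂ = +0.0925;  D = cos φ₁ sin φ₂ − sin φ₁ cos φ₂ cos Δλ = +0.1154
initial course = atan2(N, D) = 38.72°

38.7°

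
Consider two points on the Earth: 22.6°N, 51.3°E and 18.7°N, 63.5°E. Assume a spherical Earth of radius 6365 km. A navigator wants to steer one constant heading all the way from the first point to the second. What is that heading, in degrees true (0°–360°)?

108.9°

Δψ = ln[tan(π/4+φ₂/2)/tan(π/4+φ₁/2)] = -0.0728
Δλ = +0.2129 rad (taken the short way round)
course = atan2(Δλ, Δψ) = 108.87°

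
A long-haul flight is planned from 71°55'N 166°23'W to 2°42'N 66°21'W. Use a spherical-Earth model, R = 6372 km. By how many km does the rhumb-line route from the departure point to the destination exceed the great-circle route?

682 km

Great circle: cos σ = sin φ₁ sin φ₂ + cos φ₁ cos φ₂ cos Δλ,  σ = 1.5800 rad → d_gc = 10068.0 km
Rhumb line: Δψ = -1.7909, q = Δφ/Δψ = 0.6746, d_rh = R√(Δφ²+q²Δλ²) = 10750.4 km
Excess = 10750.4 − 10068.0 = 682.4 ≈ 682 km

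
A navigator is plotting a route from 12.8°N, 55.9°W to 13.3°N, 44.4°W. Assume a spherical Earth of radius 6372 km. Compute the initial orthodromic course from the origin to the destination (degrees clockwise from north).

86.2°

θ = atan2( sin Δλ·cos φ₂ ,  cos φ₁ sin φ₂ − sin φ₁ cos φ₂ cos Δλ )
  = atan2(+0.1940, +0.0131) = 86.15°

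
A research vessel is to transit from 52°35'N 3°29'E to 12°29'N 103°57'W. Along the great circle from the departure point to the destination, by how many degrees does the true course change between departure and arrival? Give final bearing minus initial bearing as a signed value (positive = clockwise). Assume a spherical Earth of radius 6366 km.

Initial bearing θ₁ = atan2(sin Δλ cos φ₂, cos φ₁ sin φ₂ − sin φ₁ cos φ₂ cos Δλ) = 291.33°
Final bearing θ₂ = (initial bearing from the destination back to the start) + 180° = 215.43°
Δθ = θ₂ − θ₁ = -75.9°

-75.9°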